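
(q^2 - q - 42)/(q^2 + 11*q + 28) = (q^2 - q - 42)/(q^2 + 11*q + 28)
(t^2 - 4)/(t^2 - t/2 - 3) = 2*(t + 2)/(2*t + 3)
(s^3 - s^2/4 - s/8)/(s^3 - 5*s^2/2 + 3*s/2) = (8*s^2 - 2*s - 1)/(4*(2*s^2 - 5*s + 3))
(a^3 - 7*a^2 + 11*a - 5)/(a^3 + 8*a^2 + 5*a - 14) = (a^2 - 6*a + 5)/(a^2 + 9*a + 14)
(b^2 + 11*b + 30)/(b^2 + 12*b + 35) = (b + 6)/(b + 7)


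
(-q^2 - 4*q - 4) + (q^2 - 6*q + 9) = 5 - 10*q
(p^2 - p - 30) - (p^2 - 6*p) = 5*p - 30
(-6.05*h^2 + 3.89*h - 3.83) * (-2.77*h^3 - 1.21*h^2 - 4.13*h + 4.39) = 16.7585*h^5 - 3.4548*h^4 + 30.8887*h^3 - 37.9909*h^2 + 32.895*h - 16.8137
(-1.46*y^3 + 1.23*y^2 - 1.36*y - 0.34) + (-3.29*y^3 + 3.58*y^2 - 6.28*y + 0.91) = -4.75*y^3 + 4.81*y^2 - 7.64*y + 0.57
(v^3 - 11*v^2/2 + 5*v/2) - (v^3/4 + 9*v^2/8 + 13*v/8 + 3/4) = 3*v^3/4 - 53*v^2/8 + 7*v/8 - 3/4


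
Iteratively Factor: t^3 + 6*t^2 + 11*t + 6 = (t + 1)*(t^2 + 5*t + 6) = (t + 1)*(t + 2)*(t + 3)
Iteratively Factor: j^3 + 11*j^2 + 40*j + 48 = (j + 3)*(j^2 + 8*j + 16) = (j + 3)*(j + 4)*(j + 4)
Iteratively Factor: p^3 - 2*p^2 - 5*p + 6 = (p + 2)*(p^2 - 4*p + 3) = (p - 1)*(p + 2)*(p - 3)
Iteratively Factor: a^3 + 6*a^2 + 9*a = (a + 3)*(a^2 + 3*a) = (a + 3)^2*(a)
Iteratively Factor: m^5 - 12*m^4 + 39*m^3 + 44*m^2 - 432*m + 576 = (m - 4)*(m^4 - 8*m^3 + 7*m^2 + 72*m - 144) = (m - 4)^2*(m^3 - 4*m^2 - 9*m + 36) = (m - 4)^2*(m - 3)*(m^2 - m - 12) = (m - 4)^3*(m - 3)*(m + 3)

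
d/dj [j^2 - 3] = 2*j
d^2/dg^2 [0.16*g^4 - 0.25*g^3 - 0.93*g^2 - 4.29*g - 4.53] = 1.92*g^2 - 1.5*g - 1.86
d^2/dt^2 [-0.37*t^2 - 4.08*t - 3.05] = -0.740000000000000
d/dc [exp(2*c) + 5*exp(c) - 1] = (2*exp(c) + 5)*exp(c)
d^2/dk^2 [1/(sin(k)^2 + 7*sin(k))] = (-4*sin(k) - 21 - 43/sin(k) + 42/sin(k)^2 + 98/sin(k)^3)/(sin(k) + 7)^3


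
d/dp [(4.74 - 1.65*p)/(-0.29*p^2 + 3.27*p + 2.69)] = (-0.4785*p^2 + 2.7492*p - 19.9383)/(0.0841*p^4 - 1.8966*p^3 + 9.1327*p^2 + 17.5926*p + 7.2361)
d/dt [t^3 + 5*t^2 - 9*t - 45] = 3*t^2 + 10*t - 9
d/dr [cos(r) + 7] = -sin(r)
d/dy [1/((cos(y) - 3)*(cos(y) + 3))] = sin(2*y)/((cos(y) - 3)^2*(cos(y) + 3)^2)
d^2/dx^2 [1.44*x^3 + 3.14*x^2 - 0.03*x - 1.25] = 8.64*x + 6.28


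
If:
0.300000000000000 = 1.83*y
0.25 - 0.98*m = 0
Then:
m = 0.26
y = 0.16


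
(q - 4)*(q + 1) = q^2 - 3*q - 4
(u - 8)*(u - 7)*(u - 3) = u^3 - 18*u^2 + 101*u - 168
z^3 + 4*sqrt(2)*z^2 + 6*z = z*(z + sqrt(2))*(z + 3*sqrt(2))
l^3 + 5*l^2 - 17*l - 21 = (l - 3)*(l + 1)*(l + 7)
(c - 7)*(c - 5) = c^2 - 12*c + 35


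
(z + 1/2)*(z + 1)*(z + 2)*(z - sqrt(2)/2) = z^4 - sqrt(2)*z^3/2 + 7*z^3/2 - 7*sqrt(2)*z^2/4 + 7*z^2/2 - 7*sqrt(2)*z/4 + z - sqrt(2)/2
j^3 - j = j*(j - 1)*(j + 1)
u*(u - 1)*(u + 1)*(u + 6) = u^4 + 6*u^3 - u^2 - 6*u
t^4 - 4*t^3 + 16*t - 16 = (t - 2)^3*(t + 2)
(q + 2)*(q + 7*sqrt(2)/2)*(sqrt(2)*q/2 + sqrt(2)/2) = sqrt(2)*q^3/2 + 3*sqrt(2)*q^2/2 + 7*q^2/2 + sqrt(2)*q + 21*q/2 + 7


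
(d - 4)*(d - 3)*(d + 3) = d^3 - 4*d^2 - 9*d + 36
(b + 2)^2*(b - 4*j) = b^3 - 4*b^2*j + 4*b^2 - 16*b*j + 4*b - 16*j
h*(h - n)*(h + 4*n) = h^3 + 3*h^2*n - 4*h*n^2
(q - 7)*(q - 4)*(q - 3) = q^3 - 14*q^2 + 61*q - 84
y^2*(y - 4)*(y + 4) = y^4 - 16*y^2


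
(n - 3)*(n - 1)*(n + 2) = n^3 - 2*n^2 - 5*n + 6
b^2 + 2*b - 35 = (b - 5)*(b + 7)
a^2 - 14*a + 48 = (a - 8)*(a - 6)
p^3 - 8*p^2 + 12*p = p*(p - 6)*(p - 2)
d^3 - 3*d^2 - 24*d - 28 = (d - 7)*(d + 2)^2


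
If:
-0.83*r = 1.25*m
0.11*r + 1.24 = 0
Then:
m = 7.49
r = -11.27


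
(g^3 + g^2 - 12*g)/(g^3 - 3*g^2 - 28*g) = (g - 3)/(g - 7)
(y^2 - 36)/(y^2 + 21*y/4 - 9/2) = 4*(y - 6)/(4*y - 3)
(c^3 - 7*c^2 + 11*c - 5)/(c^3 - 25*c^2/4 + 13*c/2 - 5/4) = 4*(c - 1)/(4*c - 1)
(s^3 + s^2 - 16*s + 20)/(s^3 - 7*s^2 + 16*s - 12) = (s + 5)/(s - 3)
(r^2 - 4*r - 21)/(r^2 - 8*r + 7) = (r + 3)/(r - 1)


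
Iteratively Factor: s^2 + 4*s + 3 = (s + 3)*(s + 1)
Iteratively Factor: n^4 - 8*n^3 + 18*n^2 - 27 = (n + 1)*(n^3 - 9*n^2 + 27*n - 27) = (n - 3)*(n + 1)*(n^2 - 6*n + 9) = (n - 3)^2*(n + 1)*(n - 3)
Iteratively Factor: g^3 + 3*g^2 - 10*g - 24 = (g + 2)*(g^2 + g - 12) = (g - 3)*(g + 2)*(g + 4)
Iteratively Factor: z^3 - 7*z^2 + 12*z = (z)*(z^2 - 7*z + 12) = z*(z - 4)*(z - 3)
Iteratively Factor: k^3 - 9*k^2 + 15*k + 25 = (k - 5)*(k^2 - 4*k - 5) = (k - 5)*(k + 1)*(k - 5)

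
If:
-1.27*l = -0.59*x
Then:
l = 0.464566929133858*x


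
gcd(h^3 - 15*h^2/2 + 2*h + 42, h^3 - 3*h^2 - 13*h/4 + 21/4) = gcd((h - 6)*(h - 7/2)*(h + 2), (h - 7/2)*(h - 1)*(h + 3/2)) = h - 7/2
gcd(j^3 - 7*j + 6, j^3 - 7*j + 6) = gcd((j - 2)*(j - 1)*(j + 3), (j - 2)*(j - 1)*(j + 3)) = j^3 - 7*j + 6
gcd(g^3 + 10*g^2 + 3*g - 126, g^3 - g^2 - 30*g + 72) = g^2 + 3*g - 18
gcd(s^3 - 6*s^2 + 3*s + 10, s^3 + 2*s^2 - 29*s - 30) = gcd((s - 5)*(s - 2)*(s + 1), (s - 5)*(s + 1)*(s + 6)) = s^2 - 4*s - 5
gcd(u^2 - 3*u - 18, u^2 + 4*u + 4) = 1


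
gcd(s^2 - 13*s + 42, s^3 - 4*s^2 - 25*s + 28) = s - 7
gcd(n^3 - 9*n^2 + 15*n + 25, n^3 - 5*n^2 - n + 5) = n^2 - 4*n - 5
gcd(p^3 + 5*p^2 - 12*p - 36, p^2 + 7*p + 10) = p + 2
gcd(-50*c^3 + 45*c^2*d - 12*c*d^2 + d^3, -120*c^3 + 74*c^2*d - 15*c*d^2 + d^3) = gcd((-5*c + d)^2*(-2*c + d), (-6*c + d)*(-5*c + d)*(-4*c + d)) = 5*c - d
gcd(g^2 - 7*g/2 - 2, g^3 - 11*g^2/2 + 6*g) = g - 4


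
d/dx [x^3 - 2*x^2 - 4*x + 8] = 3*x^2 - 4*x - 4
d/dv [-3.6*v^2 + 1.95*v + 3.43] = 1.95 - 7.2*v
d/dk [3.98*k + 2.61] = 3.98000000000000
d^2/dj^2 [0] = 0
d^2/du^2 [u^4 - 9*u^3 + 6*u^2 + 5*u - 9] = 12*u^2 - 54*u + 12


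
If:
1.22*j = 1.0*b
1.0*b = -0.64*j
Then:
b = 0.00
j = 0.00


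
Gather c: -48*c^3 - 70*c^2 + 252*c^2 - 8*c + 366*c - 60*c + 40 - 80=-48*c^3 + 182*c^2 + 298*c - 40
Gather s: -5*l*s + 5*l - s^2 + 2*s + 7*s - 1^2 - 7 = 5*l - s^2 + s*(9 - 5*l) - 8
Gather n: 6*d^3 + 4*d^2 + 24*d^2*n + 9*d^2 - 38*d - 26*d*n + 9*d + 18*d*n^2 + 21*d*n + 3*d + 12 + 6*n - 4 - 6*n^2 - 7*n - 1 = 6*d^3 + 13*d^2 - 26*d + n^2*(18*d - 6) + n*(24*d^2 - 5*d - 1) + 7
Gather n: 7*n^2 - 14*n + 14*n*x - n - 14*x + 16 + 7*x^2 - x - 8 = 7*n^2 + n*(14*x - 15) + 7*x^2 - 15*x + 8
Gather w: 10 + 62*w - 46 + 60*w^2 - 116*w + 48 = 60*w^2 - 54*w + 12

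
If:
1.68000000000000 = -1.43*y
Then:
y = -1.17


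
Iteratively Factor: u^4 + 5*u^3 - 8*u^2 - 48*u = (u - 3)*(u^3 + 8*u^2 + 16*u) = (u - 3)*(u + 4)*(u^2 + 4*u) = u*(u - 3)*(u + 4)*(u + 4)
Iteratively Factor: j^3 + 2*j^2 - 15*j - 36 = (j + 3)*(j^2 - j - 12) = (j - 4)*(j + 3)*(j + 3)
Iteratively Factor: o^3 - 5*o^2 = (o)*(o^2 - 5*o) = o^2*(o - 5)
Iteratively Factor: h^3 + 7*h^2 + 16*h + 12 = (h + 3)*(h^2 + 4*h + 4) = (h + 2)*(h + 3)*(h + 2)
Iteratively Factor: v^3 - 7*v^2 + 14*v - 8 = (v - 1)*(v^2 - 6*v + 8) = (v - 2)*(v - 1)*(v - 4)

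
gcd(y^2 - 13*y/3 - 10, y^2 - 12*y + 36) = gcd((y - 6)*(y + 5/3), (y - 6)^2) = y - 6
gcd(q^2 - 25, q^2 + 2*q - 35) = q - 5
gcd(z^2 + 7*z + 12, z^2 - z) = 1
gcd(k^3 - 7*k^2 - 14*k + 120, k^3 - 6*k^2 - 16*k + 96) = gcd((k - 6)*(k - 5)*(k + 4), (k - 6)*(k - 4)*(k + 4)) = k^2 - 2*k - 24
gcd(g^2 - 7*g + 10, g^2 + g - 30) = g - 5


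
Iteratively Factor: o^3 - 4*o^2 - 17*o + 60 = (o - 5)*(o^2 + o - 12) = (o - 5)*(o - 3)*(o + 4)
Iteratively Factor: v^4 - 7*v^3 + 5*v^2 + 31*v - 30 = (v - 5)*(v^3 - 2*v^2 - 5*v + 6) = (v - 5)*(v - 1)*(v^2 - v - 6) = (v - 5)*(v - 1)*(v + 2)*(v - 3)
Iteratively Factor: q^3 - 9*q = (q + 3)*(q^2 - 3*q) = (q - 3)*(q + 3)*(q)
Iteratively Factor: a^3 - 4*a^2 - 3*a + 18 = (a - 3)*(a^2 - a - 6) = (a - 3)*(a + 2)*(a - 3)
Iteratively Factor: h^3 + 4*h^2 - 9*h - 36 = (h - 3)*(h^2 + 7*h + 12) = (h - 3)*(h + 3)*(h + 4)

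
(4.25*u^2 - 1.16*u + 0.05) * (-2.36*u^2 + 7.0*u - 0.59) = -10.03*u^4 + 32.4876*u^3 - 10.7455*u^2 + 1.0344*u - 0.0295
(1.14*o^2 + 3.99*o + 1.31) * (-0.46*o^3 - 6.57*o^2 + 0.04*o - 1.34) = -0.5244*o^5 - 9.3252*o^4 - 26.7713*o^3 - 9.9747*o^2 - 5.2942*o - 1.7554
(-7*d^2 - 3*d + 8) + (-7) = -7*d^2 - 3*d + 1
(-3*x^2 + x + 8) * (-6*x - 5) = 18*x^3 + 9*x^2 - 53*x - 40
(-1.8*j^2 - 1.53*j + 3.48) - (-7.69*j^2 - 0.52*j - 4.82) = 5.89*j^2 - 1.01*j + 8.3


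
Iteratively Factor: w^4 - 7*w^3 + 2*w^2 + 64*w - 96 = (w - 4)*(w^3 - 3*w^2 - 10*w + 24) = (w - 4)*(w + 3)*(w^2 - 6*w + 8) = (w - 4)^2*(w + 3)*(w - 2)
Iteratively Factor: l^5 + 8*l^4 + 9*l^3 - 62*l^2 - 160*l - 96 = (l - 3)*(l^4 + 11*l^3 + 42*l^2 + 64*l + 32) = (l - 3)*(l + 1)*(l^3 + 10*l^2 + 32*l + 32) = (l - 3)*(l + 1)*(l + 4)*(l^2 + 6*l + 8) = (l - 3)*(l + 1)*(l + 4)^2*(l + 2)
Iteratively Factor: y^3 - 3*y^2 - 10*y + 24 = (y - 4)*(y^2 + y - 6) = (y - 4)*(y + 3)*(y - 2)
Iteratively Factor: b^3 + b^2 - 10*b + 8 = (b - 2)*(b^2 + 3*b - 4) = (b - 2)*(b - 1)*(b + 4)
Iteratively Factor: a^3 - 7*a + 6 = (a - 1)*(a^2 + a - 6) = (a - 1)*(a + 3)*(a - 2)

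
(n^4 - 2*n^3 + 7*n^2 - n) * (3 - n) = -n^5 + 5*n^4 - 13*n^3 + 22*n^2 - 3*n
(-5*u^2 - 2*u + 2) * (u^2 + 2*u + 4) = -5*u^4 - 12*u^3 - 22*u^2 - 4*u + 8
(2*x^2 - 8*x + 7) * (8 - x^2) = -2*x^4 + 8*x^3 + 9*x^2 - 64*x + 56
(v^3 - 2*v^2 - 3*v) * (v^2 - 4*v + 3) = v^5 - 6*v^4 + 8*v^3 + 6*v^2 - 9*v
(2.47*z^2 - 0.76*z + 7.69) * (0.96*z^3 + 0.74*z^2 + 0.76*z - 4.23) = 2.3712*z^5 + 1.0982*z^4 + 8.6972*z^3 - 5.3351*z^2 + 9.0592*z - 32.5287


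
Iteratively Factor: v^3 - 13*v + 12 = (v - 3)*(v^2 + 3*v - 4) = (v - 3)*(v + 4)*(v - 1)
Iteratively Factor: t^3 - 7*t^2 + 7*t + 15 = (t + 1)*(t^2 - 8*t + 15) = (t - 5)*(t + 1)*(t - 3)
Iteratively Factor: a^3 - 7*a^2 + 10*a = (a - 2)*(a^2 - 5*a) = (a - 5)*(a - 2)*(a)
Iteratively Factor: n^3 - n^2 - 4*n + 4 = (n + 2)*(n^2 - 3*n + 2) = (n - 1)*(n + 2)*(n - 2)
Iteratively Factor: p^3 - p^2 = (p)*(p^2 - p) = p*(p - 1)*(p)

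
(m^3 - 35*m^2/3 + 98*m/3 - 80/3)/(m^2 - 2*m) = m - 29/3 + 40/(3*m)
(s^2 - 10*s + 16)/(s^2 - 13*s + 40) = (s - 2)/(s - 5)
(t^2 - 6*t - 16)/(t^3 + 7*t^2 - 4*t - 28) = (t - 8)/(t^2 + 5*t - 14)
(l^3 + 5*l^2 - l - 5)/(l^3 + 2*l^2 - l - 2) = (l + 5)/(l + 2)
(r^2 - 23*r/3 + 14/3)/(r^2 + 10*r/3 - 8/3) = (r - 7)/(r + 4)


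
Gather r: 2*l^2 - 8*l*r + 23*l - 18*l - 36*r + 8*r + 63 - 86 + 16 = 2*l^2 + 5*l + r*(-8*l - 28) - 7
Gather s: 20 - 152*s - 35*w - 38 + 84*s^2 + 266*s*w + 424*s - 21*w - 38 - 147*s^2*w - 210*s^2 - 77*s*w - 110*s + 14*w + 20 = s^2*(-147*w - 126) + s*(189*w + 162) - 42*w - 36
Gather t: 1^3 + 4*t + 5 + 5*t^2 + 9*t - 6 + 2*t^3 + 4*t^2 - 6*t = 2*t^3 + 9*t^2 + 7*t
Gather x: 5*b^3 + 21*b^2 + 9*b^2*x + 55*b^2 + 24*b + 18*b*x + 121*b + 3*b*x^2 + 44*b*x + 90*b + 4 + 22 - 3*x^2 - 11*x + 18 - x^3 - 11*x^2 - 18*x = 5*b^3 + 76*b^2 + 235*b - x^3 + x^2*(3*b - 14) + x*(9*b^2 + 62*b - 29) + 44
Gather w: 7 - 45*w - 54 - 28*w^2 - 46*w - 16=-28*w^2 - 91*w - 63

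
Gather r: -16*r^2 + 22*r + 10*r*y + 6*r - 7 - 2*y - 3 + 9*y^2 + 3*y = -16*r^2 + r*(10*y + 28) + 9*y^2 + y - 10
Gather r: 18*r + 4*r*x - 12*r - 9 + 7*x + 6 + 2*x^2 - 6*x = r*(4*x + 6) + 2*x^2 + x - 3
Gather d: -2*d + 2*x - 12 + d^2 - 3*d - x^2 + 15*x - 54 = d^2 - 5*d - x^2 + 17*x - 66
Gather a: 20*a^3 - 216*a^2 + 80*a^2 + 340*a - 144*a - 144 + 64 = 20*a^3 - 136*a^2 + 196*a - 80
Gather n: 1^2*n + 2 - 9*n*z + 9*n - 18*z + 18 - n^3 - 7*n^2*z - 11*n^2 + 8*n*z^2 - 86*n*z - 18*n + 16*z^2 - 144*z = -n^3 + n^2*(-7*z - 11) + n*(8*z^2 - 95*z - 8) + 16*z^2 - 162*z + 20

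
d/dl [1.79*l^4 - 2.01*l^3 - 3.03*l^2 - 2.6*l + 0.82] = 7.16*l^3 - 6.03*l^2 - 6.06*l - 2.6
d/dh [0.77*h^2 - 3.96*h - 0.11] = 1.54*h - 3.96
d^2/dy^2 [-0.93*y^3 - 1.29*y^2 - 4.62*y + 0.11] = -5.58*y - 2.58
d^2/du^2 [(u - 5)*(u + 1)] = 2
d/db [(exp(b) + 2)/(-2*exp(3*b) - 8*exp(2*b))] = (exp(2*b) + 5*exp(b) + 8)*exp(-2*b)/(exp(2*b) + 8*exp(b) + 16)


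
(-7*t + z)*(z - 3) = -7*t*z + 21*t + z^2 - 3*z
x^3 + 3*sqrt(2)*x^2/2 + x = x*(x + sqrt(2)/2)*(x + sqrt(2))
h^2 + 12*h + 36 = (h + 6)^2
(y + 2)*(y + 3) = y^2 + 5*y + 6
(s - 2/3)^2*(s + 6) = s^3 + 14*s^2/3 - 68*s/9 + 8/3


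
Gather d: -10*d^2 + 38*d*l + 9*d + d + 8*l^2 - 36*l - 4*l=-10*d^2 + d*(38*l + 10) + 8*l^2 - 40*l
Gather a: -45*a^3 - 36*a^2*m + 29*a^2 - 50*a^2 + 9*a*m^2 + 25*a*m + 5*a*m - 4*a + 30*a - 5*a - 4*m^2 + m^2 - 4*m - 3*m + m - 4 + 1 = -45*a^3 + a^2*(-36*m - 21) + a*(9*m^2 + 30*m + 21) - 3*m^2 - 6*m - 3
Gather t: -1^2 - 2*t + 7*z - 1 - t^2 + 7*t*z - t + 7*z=-t^2 + t*(7*z - 3) + 14*z - 2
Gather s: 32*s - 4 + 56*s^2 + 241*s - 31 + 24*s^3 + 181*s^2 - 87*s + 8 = 24*s^3 + 237*s^2 + 186*s - 27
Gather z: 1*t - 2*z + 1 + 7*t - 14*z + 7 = 8*t - 16*z + 8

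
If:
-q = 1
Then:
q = -1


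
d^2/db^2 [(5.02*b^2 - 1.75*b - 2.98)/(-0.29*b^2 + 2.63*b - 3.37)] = (4.44089209850063e-16*b^4 - 7.36315799999999*b^3 + 30.939984*b^2 - 23.898726*b - 47.60241)/(0.024389*b^6 - 0.663549*b^5 + 6.867954*b^4 - 33.613241*b^3 + 79.810362*b^2 - 89.605941*b + 38.272753)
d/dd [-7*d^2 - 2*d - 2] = -14*d - 2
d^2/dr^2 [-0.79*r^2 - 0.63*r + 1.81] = -1.58000000000000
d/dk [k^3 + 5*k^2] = k*(3*k + 10)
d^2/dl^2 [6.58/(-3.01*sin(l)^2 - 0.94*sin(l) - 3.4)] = (238.461832*sin(l)^4 + 55.852356*sin(l)^3 - 621.23754*sin(l)^2 - 132.734392*sin(l) + 123.051264)/(3.01*sin(l)^2 + 0.94*sin(l) + 3.4)^3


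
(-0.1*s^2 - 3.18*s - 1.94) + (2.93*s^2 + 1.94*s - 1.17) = 2.83*s^2 - 1.24*s - 3.11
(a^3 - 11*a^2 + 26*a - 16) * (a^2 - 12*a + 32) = a^5 - 23*a^4 + 190*a^3 - 680*a^2 + 1024*a - 512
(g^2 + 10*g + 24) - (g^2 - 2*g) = 12*g + 24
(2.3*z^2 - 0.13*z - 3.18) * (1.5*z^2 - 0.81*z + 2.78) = 3.45*z^4 - 2.058*z^3 + 1.7293*z^2 + 2.2144*z - 8.8404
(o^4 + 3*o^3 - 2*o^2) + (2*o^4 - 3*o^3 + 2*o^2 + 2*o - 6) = 3*o^4 + 2*o - 6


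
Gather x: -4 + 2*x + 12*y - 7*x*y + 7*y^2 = x*(2 - 7*y) + 7*y^2 + 12*y - 4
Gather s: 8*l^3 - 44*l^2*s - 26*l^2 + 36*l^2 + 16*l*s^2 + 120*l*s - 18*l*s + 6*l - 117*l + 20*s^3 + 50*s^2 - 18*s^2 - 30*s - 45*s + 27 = 8*l^3 + 10*l^2 - 111*l + 20*s^3 + s^2*(16*l + 32) + s*(-44*l^2 + 102*l - 75) + 27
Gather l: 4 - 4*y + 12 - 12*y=16 - 16*y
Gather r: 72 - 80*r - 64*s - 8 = -80*r - 64*s + 64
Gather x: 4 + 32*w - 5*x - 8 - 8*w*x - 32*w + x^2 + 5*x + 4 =-8*w*x + x^2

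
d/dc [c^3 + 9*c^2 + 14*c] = 3*c^2 + 18*c + 14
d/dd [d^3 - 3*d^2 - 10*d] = 3*d^2 - 6*d - 10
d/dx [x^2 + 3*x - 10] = 2*x + 3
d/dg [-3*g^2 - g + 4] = -6*g - 1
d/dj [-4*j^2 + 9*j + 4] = 9 - 8*j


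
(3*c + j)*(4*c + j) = 12*c^2 + 7*c*j + j^2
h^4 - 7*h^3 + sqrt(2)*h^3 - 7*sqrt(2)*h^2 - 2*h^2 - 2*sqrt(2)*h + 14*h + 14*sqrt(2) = (h - 7)*(h - sqrt(2))*(h + sqrt(2))^2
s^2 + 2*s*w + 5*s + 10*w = (s + 5)*(s + 2*w)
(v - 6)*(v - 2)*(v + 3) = v^3 - 5*v^2 - 12*v + 36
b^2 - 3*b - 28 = (b - 7)*(b + 4)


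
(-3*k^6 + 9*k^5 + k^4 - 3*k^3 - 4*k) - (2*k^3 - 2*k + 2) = -3*k^6 + 9*k^5 + k^4 - 5*k^3 - 2*k - 2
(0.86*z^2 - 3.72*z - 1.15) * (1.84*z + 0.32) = 1.5824*z^3 - 6.5696*z^2 - 3.3064*z - 0.368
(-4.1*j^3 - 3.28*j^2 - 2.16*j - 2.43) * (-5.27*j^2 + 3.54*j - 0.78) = 21.607*j^5 + 2.7716*j^4 + 2.97*j^3 + 7.7181*j^2 - 6.9174*j + 1.8954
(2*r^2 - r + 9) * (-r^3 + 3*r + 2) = -2*r^5 + r^4 - 3*r^3 + r^2 + 25*r + 18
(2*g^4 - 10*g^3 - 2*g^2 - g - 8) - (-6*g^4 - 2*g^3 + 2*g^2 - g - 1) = 8*g^4 - 8*g^3 - 4*g^2 - 7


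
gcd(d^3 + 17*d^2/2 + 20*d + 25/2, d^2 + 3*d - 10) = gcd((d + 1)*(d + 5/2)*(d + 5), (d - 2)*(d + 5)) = d + 5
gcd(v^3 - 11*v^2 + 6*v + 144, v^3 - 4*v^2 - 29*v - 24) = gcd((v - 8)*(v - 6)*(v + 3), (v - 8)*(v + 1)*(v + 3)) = v^2 - 5*v - 24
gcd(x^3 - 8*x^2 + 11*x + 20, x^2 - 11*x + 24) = 1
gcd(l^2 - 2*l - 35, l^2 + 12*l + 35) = l + 5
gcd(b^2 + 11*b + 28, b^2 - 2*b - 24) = b + 4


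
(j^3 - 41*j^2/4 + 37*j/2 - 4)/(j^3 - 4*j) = (j^2 - 33*j/4 + 2)/(j*(j + 2))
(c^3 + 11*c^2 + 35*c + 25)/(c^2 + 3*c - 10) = (c^2 + 6*c + 5)/(c - 2)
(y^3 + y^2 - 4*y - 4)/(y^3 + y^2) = 1 - 4/y^2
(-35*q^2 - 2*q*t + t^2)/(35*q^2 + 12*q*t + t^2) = (-7*q + t)/(7*q + t)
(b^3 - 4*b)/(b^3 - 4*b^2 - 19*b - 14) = b*(b - 2)/(b^2 - 6*b - 7)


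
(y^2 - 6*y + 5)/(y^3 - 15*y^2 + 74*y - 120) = (y - 1)/(y^2 - 10*y + 24)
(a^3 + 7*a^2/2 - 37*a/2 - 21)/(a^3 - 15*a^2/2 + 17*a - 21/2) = (a^2 + 7*a + 6)/(a^2 - 4*a + 3)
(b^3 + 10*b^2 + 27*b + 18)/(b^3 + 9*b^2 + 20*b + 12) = (b + 3)/(b + 2)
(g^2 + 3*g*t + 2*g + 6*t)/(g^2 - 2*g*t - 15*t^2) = (-g - 2)/(-g + 5*t)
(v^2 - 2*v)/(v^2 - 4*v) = (v - 2)/(v - 4)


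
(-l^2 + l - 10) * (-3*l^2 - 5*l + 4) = 3*l^4 + 2*l^3 + 21*l^2 + 54*l - 40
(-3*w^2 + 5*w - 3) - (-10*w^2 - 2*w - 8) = 7*w^2 + 7*w + 5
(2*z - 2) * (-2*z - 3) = -4*z^2 - 2*z + 6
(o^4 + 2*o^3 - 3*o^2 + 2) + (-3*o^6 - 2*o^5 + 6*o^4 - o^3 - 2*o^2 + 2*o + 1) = -3*o^6 - 2*o^5 + 7*o^4 + o^3 - 5*o^2 + 2*o + 3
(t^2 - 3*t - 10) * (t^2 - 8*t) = t^4 - 11*t^3 + 14*t^2 + 80*t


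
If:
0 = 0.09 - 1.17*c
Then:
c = 0.08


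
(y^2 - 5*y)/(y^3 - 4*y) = (y - 5)/(y^2 - 4)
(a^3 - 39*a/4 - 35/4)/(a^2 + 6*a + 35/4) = (2*a^2 - 5*a - 7)/(2*a + 7)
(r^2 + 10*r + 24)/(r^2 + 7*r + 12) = (r + 6)/(r + 3)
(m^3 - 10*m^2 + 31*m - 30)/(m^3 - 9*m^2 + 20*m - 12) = (m^2 - 8*m + 15)/(m^2 - 7*m + 6)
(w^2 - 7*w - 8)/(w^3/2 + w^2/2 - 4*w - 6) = 2*(w^2 - 7*w - 8)/(w^3 + w^2 - 8*w - 12)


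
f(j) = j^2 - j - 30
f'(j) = 2*j - 1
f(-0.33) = -29.56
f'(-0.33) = -1.66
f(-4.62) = -4.04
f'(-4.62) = -10.24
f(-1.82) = -24.87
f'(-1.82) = -4.64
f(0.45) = -30.25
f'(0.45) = -0.10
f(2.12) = -27.63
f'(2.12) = 3.24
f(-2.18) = -23.07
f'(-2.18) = -5.36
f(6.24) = 2.70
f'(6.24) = 11.48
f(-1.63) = -25.71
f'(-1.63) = -4.26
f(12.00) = 102.00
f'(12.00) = 23.00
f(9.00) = 42.00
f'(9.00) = 17.00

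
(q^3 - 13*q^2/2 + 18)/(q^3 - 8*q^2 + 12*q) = (q + 3/2)/q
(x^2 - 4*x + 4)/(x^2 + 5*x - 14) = (x - 2)/(x + 7)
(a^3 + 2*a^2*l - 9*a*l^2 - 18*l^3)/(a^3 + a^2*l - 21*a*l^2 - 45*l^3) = (a^2 - a*l - 6*l^2)/(a^2 - 2*a*l - 15*l^2)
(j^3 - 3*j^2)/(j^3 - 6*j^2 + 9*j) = j/(j - 3)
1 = 1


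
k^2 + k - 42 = (k - 6)*(k + 7)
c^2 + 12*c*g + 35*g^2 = (c + 5*g)*(c + 7*g)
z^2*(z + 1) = z^3 + z^2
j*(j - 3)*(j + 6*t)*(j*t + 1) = j^4*t + 6*j^3*t^2 - 3*j^3*t + j^3 - 18*j^2*t^2 + 6*j^2*t - 3*j^2 - 18*j*t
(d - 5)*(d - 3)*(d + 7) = d^3 - d^2 - 41*d + 105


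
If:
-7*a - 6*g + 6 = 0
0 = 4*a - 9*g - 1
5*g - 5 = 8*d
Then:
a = 20/29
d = -175/348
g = 17/87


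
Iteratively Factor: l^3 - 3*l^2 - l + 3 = (l + 1)*(l^2 - 4*l + 3) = (l - 1)*(l + 1)*(l - 3)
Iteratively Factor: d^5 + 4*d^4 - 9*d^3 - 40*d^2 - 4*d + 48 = (d + 2)*(d^4 + 2*d^3 - 13*d^2 - 14*d + 24) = (d - 3)*(d + 2)*(d^3 + 5*d^2 + 2*d - 8) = (d - 3)*(d + 2)^2*(d^2 + 3*d - 4) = (d - 3)*(d + 2)^2*(d + 4)*(d - 1)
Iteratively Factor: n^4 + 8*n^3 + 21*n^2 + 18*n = (n + 3)*(n^3 + 5*n^2 + 6*n) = (n + 2)*(n + 3)*(n^2 + 3*n) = (n + 2)*(n + 3)^2*(n)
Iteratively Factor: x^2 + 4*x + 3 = (x + 1)*(x + 3)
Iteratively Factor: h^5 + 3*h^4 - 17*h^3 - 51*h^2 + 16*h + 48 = (h + 3)*(h^4 - 17*h^2 + 16) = (h + 1)*(h + 3)*(h^3 - h^2 - 16*h + 16) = (h + 1)*(h + 3)*(h + 4)*(h^2 - 5*h + 4) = (h - 1)*(h + 1)*(h + 3)*(h + 4)*(h - 4)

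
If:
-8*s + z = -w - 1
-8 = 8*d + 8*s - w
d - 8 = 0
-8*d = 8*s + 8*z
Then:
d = 8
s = 65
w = 592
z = -73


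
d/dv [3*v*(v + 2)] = 6*v + 6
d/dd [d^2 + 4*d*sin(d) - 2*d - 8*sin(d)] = 4*d*cos(d) + 2*d + 4*sin(d) - 8*cos(d) - 2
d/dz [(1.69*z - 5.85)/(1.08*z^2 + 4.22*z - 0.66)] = (-1.8252*z^2 + 12.636*z + 23.5716)/(1.1664*z^4 + 9.1152*z^3 + 16.3828*z^2 - 5.5704*z + 0.4356)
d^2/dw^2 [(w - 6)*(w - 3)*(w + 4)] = 6*w - 10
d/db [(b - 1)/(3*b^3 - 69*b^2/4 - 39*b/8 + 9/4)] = 8*(-16*b^3 + 70*b^2 - 92*b - 7)/(3*(64*b^6 - 736*b^5 + 1908*b^4 + 1292*b^3 - 383*b^2 - 156*b + 36))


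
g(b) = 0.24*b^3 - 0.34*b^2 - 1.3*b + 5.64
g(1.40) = 3.81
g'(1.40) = -0.84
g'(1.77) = -0.25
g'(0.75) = -1.40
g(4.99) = 20.51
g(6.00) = 37.44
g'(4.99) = 13.23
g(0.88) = 4.40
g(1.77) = 3.60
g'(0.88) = -1.34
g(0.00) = 5.64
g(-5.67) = -41.67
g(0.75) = 4.58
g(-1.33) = 6.20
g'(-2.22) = 3.76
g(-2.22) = 4.22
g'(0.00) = -1.30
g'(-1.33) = 0.88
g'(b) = 0.72*b^2 - 0.68*b - 1.3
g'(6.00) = 20.54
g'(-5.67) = 25.70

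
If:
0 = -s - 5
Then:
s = -5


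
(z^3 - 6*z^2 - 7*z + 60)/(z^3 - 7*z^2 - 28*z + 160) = (z^2 - 2*z - 15)/(z^2 - 3*z - 40)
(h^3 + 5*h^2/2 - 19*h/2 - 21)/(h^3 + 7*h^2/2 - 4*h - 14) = (h - 3)/(h - 2)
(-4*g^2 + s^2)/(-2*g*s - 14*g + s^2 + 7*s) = (2*g + s)/(s + 7)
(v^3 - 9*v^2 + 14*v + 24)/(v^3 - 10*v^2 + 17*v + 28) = (v - 6)/(v - 7)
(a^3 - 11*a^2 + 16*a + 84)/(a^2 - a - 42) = (a^2 - 4*a - 12)/(a + 6)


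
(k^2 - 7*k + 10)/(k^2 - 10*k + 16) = (k - 5)/(k - 8)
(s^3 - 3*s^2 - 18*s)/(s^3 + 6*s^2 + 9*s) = (s - 6)/(s + 3)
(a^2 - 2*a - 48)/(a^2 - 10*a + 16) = (a + 6)/(a - 2)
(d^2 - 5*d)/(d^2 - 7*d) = (d - 5)/(d - 7)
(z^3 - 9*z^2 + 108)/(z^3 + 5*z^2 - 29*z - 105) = (z^2 - 12*z + 36)/(z^2 + 2*z - 35)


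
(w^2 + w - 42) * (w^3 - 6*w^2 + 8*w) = w^5 - 5*w^4 - 40*w^3 + 260*w^2 - 336*w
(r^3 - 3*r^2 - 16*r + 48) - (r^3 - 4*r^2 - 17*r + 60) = r^2 + r - 12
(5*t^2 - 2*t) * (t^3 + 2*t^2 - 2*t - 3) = 5*t^5 + 8*t^4 - 14*t^3 - 11*t^2 + 6*t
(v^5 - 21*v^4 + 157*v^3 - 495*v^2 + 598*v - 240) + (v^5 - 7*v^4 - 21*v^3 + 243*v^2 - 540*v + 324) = 2*v^5 - 28*v^4 + 136*v^3 - 252*v^2 + 58*v + 84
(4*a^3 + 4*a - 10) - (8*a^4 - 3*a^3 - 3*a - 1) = -8*a^4 + 7*a^3 + 7*a - 9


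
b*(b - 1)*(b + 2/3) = b^3 - b^2/3 - 2*b/3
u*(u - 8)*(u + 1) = u^3 - 7*u^2 - 8*u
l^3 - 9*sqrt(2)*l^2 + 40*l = l*(l - 5*sqrt(2))*(l - 4*sqrt(2))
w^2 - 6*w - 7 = (w - 7)*(w + 1)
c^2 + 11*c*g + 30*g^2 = (c + 5*g)*(c + 6*g)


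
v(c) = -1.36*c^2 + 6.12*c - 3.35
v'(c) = 6.12 - 2.72*c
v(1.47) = 2.71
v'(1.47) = 2.12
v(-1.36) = -14.19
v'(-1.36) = 9.82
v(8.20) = -44.61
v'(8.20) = -16.18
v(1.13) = 1.83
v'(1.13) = 3.05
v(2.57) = 3.40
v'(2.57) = -0.87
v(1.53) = 2.83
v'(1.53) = 1.96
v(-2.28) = -24.37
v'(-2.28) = 12.32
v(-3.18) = -36.56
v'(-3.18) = 14.77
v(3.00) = 2.77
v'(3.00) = -2.04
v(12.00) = -125.75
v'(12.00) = -26.52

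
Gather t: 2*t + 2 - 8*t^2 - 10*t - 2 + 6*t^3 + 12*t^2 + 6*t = 6*t^3 + 4*t^2 - 2*t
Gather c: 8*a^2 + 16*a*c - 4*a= 8*a^2 + 16*a*c - 4*a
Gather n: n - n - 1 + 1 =0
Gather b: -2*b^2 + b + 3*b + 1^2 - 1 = -2*b^2 + 4*b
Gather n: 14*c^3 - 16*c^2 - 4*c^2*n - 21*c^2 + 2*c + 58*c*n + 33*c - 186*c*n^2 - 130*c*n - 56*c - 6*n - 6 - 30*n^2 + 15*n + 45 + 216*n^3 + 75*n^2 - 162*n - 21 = 14*c^3 - 37*c^2 - 21*c + 216*n^3 + n^2*(45 - 186*c) + n*(-4*c^2 - 72*c - 153) + 18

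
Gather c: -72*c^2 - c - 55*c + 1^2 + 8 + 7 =-72*c^2 - 56*c + 16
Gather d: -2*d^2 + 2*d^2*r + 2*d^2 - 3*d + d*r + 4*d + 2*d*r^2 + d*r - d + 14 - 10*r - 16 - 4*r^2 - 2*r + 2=2*d^2*r + d*(2*r^2 + 2*r) - 4*r^2 - 12*r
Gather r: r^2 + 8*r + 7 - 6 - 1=r^2 + 8*r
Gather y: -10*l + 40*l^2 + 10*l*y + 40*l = 40*l^2 + 10*l*y + 30*l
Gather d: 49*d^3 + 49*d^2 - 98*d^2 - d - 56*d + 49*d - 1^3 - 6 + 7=49*d^3 - 49*d^2 - 8*d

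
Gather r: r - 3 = r - 3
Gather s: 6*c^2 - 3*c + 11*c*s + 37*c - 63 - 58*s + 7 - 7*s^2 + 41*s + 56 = 6*c^2 + 34*c - 7*s^2 + s*(11*c - 17)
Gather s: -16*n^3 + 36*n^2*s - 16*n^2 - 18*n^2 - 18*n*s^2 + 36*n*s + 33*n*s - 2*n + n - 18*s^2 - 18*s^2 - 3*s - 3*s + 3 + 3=-16*n^3 - 34*n^2 - n + s^2*(-18*n - 36) + s*(36*n^2 + 69*n - 6) + 6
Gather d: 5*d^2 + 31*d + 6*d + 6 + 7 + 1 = 5*d^2 + 37*d + 14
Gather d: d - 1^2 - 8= d - 9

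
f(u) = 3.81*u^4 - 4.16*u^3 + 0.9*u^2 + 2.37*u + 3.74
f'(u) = 15.24*u^3 - 12.48*u^2 + 1.8*u + 2.37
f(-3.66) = 894.75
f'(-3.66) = -918.58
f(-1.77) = 62.83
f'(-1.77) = -124.42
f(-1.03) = 11.09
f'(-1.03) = -29.38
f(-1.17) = 16.00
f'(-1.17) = -41.23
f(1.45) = 13.23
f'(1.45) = 25.20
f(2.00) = 39.76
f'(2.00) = 77.97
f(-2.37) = 178.76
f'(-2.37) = -274.87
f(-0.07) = 3.58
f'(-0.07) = 2.18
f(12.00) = 71977.46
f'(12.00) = 24561.57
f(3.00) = 215.24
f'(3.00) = 306.93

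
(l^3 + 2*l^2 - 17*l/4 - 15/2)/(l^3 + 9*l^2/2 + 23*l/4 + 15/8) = 2*(l - 2)/(2*l + 1)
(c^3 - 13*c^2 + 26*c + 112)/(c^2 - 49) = (c^2 - 6*c - 16)/(c + 7)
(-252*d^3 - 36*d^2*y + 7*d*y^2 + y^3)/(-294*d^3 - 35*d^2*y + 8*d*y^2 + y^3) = (6*d + y)/(7*d + y)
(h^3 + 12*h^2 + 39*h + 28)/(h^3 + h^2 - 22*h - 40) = (h^2 + 8*h + 7)/(h^2 - 3*h - 10)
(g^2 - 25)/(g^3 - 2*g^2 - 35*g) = (g - 5)/(g*(g - 7))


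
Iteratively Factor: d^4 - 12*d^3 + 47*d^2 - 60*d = (d)*(d^3 - 12*d^2 + 47*d - 60) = d*(d - 5)*(d^2 - 7*d + 12) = d*(d - 5)*(d - 3)*(d - 4)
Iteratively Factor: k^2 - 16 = (k - 4)*(k + 4)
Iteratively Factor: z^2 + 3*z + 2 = (z + 1)*(z + 2)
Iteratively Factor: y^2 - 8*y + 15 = (y - 5)*(y - 3)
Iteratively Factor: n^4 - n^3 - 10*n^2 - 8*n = (n)*(n^3 - n^2 - 10*n - 8) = n*(n + 2)*(n^2 - 3*n - 4) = n*(n + 1)*(n + 2)*(n - 4)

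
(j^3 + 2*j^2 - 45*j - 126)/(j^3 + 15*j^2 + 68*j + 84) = (j^2 - 4*j - 21)/(j^2 + 9*j + 14)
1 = 1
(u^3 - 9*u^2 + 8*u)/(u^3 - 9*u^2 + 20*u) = (u^2 - 9*u + 8)/(u^2 - 9*u + 20)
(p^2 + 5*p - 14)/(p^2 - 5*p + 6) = (p + 7)/(p - 3)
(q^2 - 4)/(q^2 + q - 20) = (q^2 - 4)/(q^2 + q - 20)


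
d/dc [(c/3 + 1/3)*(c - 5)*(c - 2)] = c^2 - 4*c + 1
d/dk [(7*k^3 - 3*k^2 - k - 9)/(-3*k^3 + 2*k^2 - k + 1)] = 5*(k^4 - 4*k^3 - 11*k^2 + 6*k - 2)/(9*k^6 - 12*k^5 + 10*k^4 - 10*k^3 + 5*k^2 - 2*k + 1)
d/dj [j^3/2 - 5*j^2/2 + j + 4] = 3*j^2/2 - 5*j + 1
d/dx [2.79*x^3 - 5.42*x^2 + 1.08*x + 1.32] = 8.37*x^2 - 10.84*x + 1.08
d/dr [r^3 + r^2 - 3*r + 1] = 3*r^2 + 2*r - 3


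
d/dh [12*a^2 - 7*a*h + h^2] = -7*a + 2*h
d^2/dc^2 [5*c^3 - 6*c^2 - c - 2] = 30*c - 12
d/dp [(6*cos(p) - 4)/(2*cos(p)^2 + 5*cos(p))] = 4*(3*sin(p) - 5*sin(p)/cos(p)^2 - 4*tan(p))/(2*cos(p) + 5)^2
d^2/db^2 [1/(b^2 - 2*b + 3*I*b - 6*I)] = 2*(-b^2 + 2*b - 3*I*b + (2*b - 2 + 3*I)^2 + 6*I)/(b^2 - 2*b + 3*I*b - 6*I)^3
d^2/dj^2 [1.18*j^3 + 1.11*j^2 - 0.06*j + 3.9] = 7.08*j + 2.22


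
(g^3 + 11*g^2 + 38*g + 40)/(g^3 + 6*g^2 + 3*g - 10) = (g + 4)/(g - 1)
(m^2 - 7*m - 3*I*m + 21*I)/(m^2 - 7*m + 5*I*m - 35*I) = (m - 3*I)/(m + 5*I)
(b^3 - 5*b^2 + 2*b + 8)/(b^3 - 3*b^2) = (b^3 - 5*b^2 + 2*b + 8)/(b^2*(b - 3))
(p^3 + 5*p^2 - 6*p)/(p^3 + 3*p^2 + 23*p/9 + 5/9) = 9*p*(p^2 + 5*p - 6)/(9*p^3 + 27*p^2 + 23*p + 5)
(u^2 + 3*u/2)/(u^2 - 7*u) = (u + 3/2)/(u - 7)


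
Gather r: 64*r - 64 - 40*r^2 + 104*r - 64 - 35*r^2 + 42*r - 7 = -75*r^2 + 210*r - 135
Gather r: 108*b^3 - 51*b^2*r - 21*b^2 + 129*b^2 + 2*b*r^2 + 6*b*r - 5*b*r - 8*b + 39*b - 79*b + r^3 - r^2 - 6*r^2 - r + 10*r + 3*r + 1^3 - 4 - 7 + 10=108*b^3 + 108*b^2 - 48*b + r^3 + r^2*(2*b - 7) + r*(-51*b^2 + b + 12)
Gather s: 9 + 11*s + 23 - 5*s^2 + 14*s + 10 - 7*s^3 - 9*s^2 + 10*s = -7*s^3 - 14*s^2 + 35*s + 42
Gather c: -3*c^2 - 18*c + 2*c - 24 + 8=-3*c^2 - 16*c - 16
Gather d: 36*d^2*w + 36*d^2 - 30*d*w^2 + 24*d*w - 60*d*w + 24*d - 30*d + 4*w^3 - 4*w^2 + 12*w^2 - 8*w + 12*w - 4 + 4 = d^2*(36*w + 36) + d*(-30*w^2 - 36*w - 6) + 4*w^3 + 8*w^2 + 4*w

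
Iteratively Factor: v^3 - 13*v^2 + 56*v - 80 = (v - 4)*(v^2 - 9*v + 20) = (v - 4)^2*(v - 5)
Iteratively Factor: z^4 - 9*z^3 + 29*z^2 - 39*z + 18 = (z - 3)*(z^3 - 6*z^2 + 11*z - 6) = (z - 3)*(z - 1)*(z^2 - 5*z + 6) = (z - 3)^2*(z - 1)*(z - 2)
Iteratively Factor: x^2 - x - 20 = (x + 4)*(x - 5)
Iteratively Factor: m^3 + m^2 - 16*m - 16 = (m + 4)*(m^2 - 3*m - 4) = (m - 4)*(m + 4)*(m + 1)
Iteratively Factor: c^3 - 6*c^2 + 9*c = (c - 3)*(c^2 - 3*c) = (c - 3)^2*(c)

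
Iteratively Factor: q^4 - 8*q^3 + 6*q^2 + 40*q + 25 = (q - 5)*(q^3 - 3*q^2 - 9*q - 5) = (q - 5)*(q + 1)*(q^2 - 4*q - 5) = (q - 5)*(q + 1)^2*(q - 5)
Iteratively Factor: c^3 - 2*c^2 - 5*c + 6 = (c + 2)*(c^2 - 4*c + 3) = (c - 3)*(c + 2)*(c - 1)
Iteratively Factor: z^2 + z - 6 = (z - 2)*(z + 3)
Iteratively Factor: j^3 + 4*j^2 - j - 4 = (j - 1)*(j^2 + 5*j + 4) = (j - 1)*(j + 4)*(j + 1)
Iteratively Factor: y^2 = (y)*(y)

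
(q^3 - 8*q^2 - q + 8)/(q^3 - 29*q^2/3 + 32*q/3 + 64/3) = 3*(q - 1)/(3*q - 8)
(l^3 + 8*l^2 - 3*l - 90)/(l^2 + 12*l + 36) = (l^2 + 2*l - 15)/(l + 6)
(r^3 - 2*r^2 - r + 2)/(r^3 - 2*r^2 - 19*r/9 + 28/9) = 9*(r^2 - r - 2)/(9*r^2 - 9*r - 28)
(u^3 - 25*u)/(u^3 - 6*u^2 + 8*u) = (u^2 - 25)/(u^2 - 6*u + 8)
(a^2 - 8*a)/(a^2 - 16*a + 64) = a/(a - 8)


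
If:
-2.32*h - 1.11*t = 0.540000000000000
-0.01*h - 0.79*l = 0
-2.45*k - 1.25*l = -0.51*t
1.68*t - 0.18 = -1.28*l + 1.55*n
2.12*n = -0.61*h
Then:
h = -0.32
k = 0.04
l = 0.00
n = 0.09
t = 0.19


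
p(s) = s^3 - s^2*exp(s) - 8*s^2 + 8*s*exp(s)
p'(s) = -s^2*exp(s) + 3*s^2 + 6*s*exp(s) - 16*s + 8*exp(s)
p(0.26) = 2.09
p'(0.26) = 8.35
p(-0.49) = -4.59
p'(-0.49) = 11.51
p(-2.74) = -82.53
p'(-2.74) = 65.33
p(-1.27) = -18.26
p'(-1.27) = 24.81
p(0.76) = 7.58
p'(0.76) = 15.19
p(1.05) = 13.19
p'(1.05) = 24.22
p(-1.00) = -12.31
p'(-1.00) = 19.37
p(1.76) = 44.51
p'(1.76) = 71.01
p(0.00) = 0.00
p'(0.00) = 8.00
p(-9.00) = -1377.02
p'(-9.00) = 386.98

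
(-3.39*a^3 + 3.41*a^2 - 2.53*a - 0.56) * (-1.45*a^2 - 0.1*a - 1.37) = 4.9155*a^5 - 4.6055*a^4 + 7.9718*a^3 - 3.6067*a^2 + 3.5221*a + 0.7672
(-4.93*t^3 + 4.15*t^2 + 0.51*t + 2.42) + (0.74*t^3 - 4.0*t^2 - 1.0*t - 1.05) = -4.19*t^3 + 0.15*t^2 - 0.49*t + 1.37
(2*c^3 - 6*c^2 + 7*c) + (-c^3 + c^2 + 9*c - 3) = c^3 - 5*c^2 + 16*c - 3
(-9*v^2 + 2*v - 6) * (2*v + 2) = -18*v^3 - 14*v^2 - 8*v - 12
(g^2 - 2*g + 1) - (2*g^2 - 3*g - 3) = -g^2 + g + 4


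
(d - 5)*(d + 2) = d^2 - 3*d - 10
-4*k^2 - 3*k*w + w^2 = (-4*k + w)*(k + w)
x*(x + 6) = x^2 + 6*x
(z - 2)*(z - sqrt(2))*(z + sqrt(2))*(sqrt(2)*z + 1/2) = sqrt(2)*z^4 - 2*sqrt(2)*z^3 + z^3/2 - 2*sqrt(2)*z^2 - z^2 - z + 4*sqrt(2)*z + 2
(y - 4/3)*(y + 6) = y^2 + 14*y/3 - 8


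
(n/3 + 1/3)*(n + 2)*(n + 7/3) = n^3/3 + 16*n^2/9 + 3*n + 14/9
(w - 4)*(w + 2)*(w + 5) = w^3 + 3*w^2 - 18*w - 40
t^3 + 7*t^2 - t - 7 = (t - 1)*(t + 1)*(t + 7)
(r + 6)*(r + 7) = r^2 + 13*r + 42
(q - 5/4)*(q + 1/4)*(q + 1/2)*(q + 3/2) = q^4 + q^3 - 25*q^2/16 - 11*q/8 - 15/64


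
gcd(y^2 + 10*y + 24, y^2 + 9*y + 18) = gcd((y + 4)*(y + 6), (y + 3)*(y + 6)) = y + 6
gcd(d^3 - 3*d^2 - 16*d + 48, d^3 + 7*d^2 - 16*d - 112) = d^2 - 16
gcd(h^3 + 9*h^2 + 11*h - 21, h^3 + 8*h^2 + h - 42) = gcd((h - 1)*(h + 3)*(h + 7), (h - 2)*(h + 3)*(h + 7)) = h^2 + 10*h + 21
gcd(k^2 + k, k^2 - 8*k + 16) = 1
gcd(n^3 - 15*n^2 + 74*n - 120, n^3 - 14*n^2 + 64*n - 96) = n^2 - 10*n + 24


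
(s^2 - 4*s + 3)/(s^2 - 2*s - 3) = (s - 1)/(s + 1)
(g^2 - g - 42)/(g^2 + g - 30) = (g - 7)/(g - 5)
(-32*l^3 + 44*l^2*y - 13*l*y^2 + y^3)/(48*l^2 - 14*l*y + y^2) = (4*l^2 - 5*l*y + y^2)/(-6*l + y)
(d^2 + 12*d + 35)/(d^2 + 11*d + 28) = (d + 5)/(d + 4)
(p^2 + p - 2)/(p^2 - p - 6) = (p - 1)/(p - 3)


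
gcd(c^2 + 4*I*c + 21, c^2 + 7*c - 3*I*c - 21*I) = c - 3*I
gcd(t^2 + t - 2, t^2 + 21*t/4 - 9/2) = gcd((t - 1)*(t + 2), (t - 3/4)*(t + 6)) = 1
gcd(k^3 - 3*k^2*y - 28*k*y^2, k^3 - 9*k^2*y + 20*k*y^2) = k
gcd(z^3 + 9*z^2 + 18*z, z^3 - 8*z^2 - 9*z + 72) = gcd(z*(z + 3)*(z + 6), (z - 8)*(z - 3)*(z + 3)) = z + 3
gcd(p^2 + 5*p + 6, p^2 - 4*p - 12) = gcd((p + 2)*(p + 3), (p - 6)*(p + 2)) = p + 2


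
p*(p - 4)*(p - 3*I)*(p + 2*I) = p^4 - 4*p^3 - I*p^3 + 6*p^2 + 4*I*p^2 - 24*p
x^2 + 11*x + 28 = (x + 4)*(x + 7)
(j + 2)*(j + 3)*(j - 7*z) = j^3 - 7*j^2*z + 5*j^2 - 35*j*z + 6*j - 42*z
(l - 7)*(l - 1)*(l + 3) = l^3 - 5*l^2 - 17*l + 21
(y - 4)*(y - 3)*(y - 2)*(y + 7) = y^4 - 2*y^3 - 37*y^2 + 158*y - 168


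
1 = 1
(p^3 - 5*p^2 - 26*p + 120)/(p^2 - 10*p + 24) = p + 5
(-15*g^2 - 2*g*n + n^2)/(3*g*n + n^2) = (-5*g + n)/n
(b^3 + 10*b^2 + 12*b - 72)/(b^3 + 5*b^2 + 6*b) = (b^3 + 10*b^2 + 12*b - 72)/(b*(b^2 + 5*b + 6))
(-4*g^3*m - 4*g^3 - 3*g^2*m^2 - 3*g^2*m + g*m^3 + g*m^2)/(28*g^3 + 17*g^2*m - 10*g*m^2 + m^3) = g*(-m - 1)/(7*g - m)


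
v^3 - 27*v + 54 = (v - 3)^2*(v + 6)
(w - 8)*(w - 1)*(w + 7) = w^3 - 2*w^2 - 55*w + 56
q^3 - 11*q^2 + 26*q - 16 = (q - 8)*(q - 2)*(q - 1)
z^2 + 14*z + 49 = (z + 7)^2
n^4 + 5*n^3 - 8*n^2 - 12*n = n*(n - 2)*(n + 1)*(n + 6)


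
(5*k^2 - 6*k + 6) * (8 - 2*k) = -10*k^3 + 52*k^2 - 60*k + 48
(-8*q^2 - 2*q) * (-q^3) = 8*q^5 + 2*q^4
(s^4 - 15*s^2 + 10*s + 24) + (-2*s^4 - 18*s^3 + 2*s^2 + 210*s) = -s^4 - 18*s^3 - 13*s^2 + 220*s + 24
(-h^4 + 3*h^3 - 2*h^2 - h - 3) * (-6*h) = 6*h^5 - 18*h^4 + 12*h^3 + 6*h^2 + 18*h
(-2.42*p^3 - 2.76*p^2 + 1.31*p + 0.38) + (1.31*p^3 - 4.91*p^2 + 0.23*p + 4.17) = -1.11*p^3 - 7.67*p^2 + 1.54*p + 4.55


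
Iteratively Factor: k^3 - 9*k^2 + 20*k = (k - 5)*(k^2 - 4*k) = (k - 5)*(k - 4)*(k)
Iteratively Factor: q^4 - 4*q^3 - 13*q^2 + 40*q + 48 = (q + 1)*(q^3 - 5*q^2 - 8*q + 48) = (q - 4)*(q + 1)*(q^2 - q - 12) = (q - 4)*(q + 1)*(q + 3)*(q - 4)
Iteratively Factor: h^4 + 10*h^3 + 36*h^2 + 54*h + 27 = (h + 1)*(h^3 + 9*h^2 + 27*h + 27) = (h + 1)*(h + 3)*(h^2 + 6*h + 9) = (h + 1)*(h + 3)^2*(h + 3)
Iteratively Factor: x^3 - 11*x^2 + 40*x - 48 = (x - 3)*(x^2 - 8*x + 16) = (x - 4)*(x - 3)*(x - 4)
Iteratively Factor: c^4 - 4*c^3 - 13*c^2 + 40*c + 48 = (c - 4)*(c^3 - 13*c - 12) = (c - 4)^2*(c^2 + 4*c + 3) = (c - 4)^2*(c + 3)*(c + 1)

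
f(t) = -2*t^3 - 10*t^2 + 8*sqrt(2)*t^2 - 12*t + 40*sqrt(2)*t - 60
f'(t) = -6*t^2 - 20*t + 16*sqrt(2)*t - 12 + 40*sqrt(2)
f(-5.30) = 38.44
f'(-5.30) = -137.90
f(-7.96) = 677.19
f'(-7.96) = -356.52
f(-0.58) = -85.02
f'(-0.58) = 41.03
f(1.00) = -16.12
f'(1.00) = 41.20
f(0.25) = -48.81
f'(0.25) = 44.85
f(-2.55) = -131.94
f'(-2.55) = -1.15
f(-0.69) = -89.47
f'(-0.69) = 39.90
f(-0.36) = -75.78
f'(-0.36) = 42.85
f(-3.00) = -127.88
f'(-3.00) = -17.31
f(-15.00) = 6317.06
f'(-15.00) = -1344.84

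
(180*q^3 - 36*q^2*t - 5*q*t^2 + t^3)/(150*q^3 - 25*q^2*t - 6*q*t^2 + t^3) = (6*q + t)/(5*q + t)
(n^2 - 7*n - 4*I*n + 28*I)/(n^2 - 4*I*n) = (n - 7)/n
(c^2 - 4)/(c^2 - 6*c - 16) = (c - 2)/(c - 8)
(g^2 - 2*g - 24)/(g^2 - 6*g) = (g + 4)/g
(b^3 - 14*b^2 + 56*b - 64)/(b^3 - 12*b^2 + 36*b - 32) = (b - 4)/(b - 2)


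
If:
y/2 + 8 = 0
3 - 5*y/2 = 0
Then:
No Solution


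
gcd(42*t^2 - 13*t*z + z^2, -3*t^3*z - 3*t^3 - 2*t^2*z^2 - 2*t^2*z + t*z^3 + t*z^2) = 1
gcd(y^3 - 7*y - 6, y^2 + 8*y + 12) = y + 2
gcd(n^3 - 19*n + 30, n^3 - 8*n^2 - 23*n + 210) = n + 5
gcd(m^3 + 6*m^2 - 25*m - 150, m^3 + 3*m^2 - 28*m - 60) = m^2 + m - 30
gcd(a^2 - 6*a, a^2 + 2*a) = a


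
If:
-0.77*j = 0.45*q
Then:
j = -0.584415584415584*q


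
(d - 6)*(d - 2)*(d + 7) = d^3 - d^2 - 44*d + 84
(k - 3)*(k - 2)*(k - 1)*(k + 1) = k^4 - 5*k^3 + 5*k^2 + 5*k - 6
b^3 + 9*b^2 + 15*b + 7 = (b + 1)^2*(b + 7)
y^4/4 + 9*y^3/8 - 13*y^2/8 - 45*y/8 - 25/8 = (y/4 + 1/4)*(y - 5/2)*(y + 1)*(y + 5)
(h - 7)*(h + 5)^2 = h^3 + 3*h^2 - 45*h - 175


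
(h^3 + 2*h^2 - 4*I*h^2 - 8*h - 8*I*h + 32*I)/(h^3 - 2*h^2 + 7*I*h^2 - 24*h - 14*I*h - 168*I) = (h^2 + h*(-2 - 4*I) + 8*I)/(h^2 + h*(-6 + 7*I) - 42*I)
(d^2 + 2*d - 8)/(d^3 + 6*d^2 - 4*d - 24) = (d + 4)/(d^2 + 8*d + 12)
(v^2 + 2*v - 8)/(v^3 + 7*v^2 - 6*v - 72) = (v - 2)/(v^2 + 3*v - 18)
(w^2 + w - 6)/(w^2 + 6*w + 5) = (w^2 + w - 6)/(w^2 + 6*w + 5)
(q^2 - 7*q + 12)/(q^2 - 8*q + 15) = (q - 4)/(q - 5)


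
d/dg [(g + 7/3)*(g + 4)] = 2*g + 19/3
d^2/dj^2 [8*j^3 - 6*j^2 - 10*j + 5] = 48*j - 12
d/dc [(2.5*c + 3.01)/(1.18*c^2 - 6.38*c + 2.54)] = (-2.95*c^2 - 7.1036*c + 25.5538)/(1.3924*c^4 - 15.0568*c^3 + 46.6988*c^2 - 32.4104*c + 6.4516)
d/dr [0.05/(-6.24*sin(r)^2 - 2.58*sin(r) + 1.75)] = (0.624*sin(r) + 0.129)*cos(r)/(6.24*sin(r)^2 + 2.58*sin(r) - 1.75)^2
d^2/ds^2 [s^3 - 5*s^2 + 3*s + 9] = 6*s - 10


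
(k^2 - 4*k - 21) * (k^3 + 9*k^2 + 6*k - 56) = k^5 + 5*k^4 - 51*k^3 - 269*k^2 + 98*k + 1176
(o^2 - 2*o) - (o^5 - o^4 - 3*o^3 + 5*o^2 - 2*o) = -o^5 + o^4 + 3*o^3 - 4*o^2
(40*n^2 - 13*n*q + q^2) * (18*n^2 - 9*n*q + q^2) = 720*n^4 - 594*n^3*q + 175*n^2*q^2 - 22*n*q^3 + q^4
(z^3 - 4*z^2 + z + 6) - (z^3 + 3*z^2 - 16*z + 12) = -7*z^2 + 17*z - 6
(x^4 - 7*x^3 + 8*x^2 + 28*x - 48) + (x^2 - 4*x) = x^4 - 7*x^3 + 9*x^2 + 24*x - 48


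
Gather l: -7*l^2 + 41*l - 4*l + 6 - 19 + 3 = -7*l^2 + 37*l - 10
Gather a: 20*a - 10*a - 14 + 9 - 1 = 10*a - 6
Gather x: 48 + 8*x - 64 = 8*x - 16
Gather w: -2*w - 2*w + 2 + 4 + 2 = 8 - 4*w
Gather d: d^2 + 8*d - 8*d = d^2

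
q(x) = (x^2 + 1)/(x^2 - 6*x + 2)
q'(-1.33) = -0.05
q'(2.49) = -0.58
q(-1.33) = 0.24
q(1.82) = -0.77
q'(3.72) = -1.66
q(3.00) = -1.43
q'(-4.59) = -0.05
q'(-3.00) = -0.06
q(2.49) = -1.07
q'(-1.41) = -0.06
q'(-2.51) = -0.07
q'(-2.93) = -0.06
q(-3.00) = 0.34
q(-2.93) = 0.34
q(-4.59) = 0.44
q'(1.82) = -0.33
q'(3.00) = -0.86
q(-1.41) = 0.24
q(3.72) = -2.29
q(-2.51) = 0.31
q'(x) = 2*x/(x^2 - 6*x + 2) + (6 - 2*x)*(x^2 + 1)/(x^2 - 6*x + 2)^2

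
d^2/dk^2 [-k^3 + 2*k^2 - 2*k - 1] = 4 - 6*k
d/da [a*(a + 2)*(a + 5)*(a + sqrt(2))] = 4*a^3 + 3*sqrt(2)*a^2 + 21*a^2 + 14*sqrt(2)*a + 20*a + 10*sqrt(2)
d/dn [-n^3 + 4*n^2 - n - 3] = -3*n^2 + 8*n - 1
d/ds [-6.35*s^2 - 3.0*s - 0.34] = -12.7*s - 3.0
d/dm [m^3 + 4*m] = 3*m^2 + 4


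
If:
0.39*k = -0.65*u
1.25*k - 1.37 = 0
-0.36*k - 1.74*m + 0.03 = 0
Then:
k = 1.10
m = -0.21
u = -0.66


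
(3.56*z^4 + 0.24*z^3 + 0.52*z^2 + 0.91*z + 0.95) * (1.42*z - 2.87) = 5.0552*z^5 - 9.8764*z^4 + 0.0496*z^3 - 0.2002*z^2 - 1.2627*z - 2.7265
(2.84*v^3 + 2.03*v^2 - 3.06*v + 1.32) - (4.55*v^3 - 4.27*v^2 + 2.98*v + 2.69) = -1.71*v^3 + 6.3*v^2 - 6.04*v - 1.37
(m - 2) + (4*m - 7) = 5*m - 9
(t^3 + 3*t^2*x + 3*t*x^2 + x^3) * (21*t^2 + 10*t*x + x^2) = 21*t^5 + 73*t^4*x + 94*t^3*x^2 + 54*t^2*x^3 + 13*t*x^4 + x^5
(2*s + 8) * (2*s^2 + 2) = 4*s^3 + 16*s^2 + 4*s + 16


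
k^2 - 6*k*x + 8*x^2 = (k - 4*x)*(k - 2*x)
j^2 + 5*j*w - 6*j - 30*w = (j - 6)*(j + 5*w)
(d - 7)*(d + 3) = d^2 - 4*d - 21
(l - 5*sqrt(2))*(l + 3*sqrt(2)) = l^2 - 2*sqrt(2)*l - 30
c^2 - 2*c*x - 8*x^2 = (c - 4*x)*(c + 2*x)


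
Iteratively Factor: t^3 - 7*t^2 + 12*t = (t)*(t^2 - 7*t + 12) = t*(t - 3)*(t - 4)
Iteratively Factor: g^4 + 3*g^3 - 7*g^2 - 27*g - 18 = (g + 2)*(g^3 + g^2 - 9*g - 9) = (g + 2)*(g + 3)*(g^2 - 2*g - 3) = (g + 1)*(g + 2)*(g + 3)*(g - 3)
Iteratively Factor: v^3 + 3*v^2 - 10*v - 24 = (v + 4)*(v^2 - v - 6) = (v + 2)*(v + 4)*(v - 3)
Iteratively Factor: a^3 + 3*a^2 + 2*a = (a + 1)*(a^2 + 2*a) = (a + 1)*(a + 2)*(a)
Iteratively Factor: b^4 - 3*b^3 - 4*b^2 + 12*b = (b + 2)*(b^3 - 5*b^2 + 6*b) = (b - 3)*(b + 2)*(b^2 - 2*b) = (b - 3)*(b - 2)*(b + 2)*(b)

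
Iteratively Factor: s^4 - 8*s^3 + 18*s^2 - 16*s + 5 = (s - 1)*(s^3 - 7*s^2 + 11*s - 5) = (s - 1)^2*(s^2 - 6*s + 5) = (s - 1)^3*(s - 5)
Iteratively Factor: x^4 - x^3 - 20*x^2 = (x + 4)*(x^3 - 5*x^2) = x*(x + 4)*(x^2 - 5*x) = x^2*(x + 4)*(x - 5)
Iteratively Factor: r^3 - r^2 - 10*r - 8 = (r + 2)*(r^2 - 3*r - 4) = (r - 4)*(r + 2)*(r + 1)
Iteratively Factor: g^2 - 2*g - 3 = (g + 1)*(g - 3)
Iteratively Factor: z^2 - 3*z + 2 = (z - 2)*(z - 1)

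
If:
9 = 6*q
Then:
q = 3/2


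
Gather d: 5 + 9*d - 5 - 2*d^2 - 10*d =-2*d^2 - d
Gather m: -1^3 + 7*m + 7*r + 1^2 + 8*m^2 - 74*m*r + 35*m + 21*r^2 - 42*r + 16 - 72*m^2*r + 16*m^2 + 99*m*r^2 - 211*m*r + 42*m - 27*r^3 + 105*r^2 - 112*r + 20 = m^2*(24 - 72*r) + m*(99*r^2 - 285*r + 84) - 27*r^3 + 126*r^2 - 147*r + 36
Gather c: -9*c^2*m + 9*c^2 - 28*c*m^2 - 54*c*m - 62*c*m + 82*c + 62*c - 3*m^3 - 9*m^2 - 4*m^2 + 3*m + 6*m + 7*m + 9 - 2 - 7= c^2*(9 - 9*m) + c*(-28*m^2 - 116*m + 144) - 3*m^3 - 13*m^2 + 16*m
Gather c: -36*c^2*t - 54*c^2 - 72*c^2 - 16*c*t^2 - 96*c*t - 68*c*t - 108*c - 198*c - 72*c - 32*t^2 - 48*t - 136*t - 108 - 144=c^2*(-36*t - 126) + c*(-16*t^2 - 164*t - 378) - 32*t^2 - 184*t - 252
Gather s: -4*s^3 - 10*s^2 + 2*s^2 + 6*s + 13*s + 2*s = -4*s^3 - 8*s^2 + 21*s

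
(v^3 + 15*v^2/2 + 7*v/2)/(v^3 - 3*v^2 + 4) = v*(2*v^2 + 15*v + 7)/(2*(v^3 - 3*v^2 + 4))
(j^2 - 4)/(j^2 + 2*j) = (j - 2)/j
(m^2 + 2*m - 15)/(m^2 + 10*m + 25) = (m - 3)/(m + 5)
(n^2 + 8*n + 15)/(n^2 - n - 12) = (n + 5)/(n - 4)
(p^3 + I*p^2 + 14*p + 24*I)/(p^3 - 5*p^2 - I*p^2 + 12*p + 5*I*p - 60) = (p + 2*I)/(p - 5)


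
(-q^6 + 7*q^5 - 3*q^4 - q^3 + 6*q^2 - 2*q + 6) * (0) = 0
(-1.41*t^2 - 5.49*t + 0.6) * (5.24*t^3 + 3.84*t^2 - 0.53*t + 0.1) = -7.3884*t^5 - 34.182*t^4 - 17.1903*t^3 + 5.0727*t^2 - 0.867*t + 0.06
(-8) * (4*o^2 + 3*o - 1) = -32*o^2 - 24*o + 8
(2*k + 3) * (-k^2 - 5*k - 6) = -2*k^3 - 13*k^2 - 27*k - 18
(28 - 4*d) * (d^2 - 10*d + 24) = -4*d^3 + 68*d^2 - 376*d + 672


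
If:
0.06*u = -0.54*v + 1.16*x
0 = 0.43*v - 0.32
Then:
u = 19.3333333333333*x - 6.69767441860465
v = 0.74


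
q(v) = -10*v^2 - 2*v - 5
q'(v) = -20*v - 2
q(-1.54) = -25.64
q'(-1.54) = 28.80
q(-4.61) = -208.30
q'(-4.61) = 90.20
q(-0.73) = -8.87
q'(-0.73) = 12.60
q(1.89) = -44.50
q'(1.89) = -39.80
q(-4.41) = -190.66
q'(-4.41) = 86.20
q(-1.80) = -33.80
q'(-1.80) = 34.00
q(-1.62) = -28.00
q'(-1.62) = 30.40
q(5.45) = -312.92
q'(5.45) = -111.00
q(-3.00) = -89.00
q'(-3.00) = 58.00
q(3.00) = -101.00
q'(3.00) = -62.00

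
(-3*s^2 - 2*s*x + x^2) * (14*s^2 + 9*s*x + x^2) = -42*s^4 - 55*s^3*x - 7*s^2*x^2 + 7*s*x^3 + x^4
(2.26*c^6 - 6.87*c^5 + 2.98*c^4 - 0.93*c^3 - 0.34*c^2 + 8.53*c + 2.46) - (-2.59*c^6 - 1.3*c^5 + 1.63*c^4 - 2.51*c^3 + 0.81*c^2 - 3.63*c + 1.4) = 4.85*c^6 - 5.57*c^5 + 1.35*c^4 + 1.58*c^3 - 1.15*c^2 + 12.16*c + 1.06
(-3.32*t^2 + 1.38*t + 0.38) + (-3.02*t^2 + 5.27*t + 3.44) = -6.34*t^2 + 6.65*t + 3.82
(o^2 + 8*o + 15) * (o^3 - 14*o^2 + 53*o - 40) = o^5 - 6*o^4 - 44*o^3 + 174*o^2 + 475*o - 600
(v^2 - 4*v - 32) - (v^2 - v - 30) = -3*v - 2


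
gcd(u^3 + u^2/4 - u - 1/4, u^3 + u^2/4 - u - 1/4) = u^3 + u^2/4 - u - 1/4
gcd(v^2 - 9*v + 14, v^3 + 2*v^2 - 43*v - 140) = v - 7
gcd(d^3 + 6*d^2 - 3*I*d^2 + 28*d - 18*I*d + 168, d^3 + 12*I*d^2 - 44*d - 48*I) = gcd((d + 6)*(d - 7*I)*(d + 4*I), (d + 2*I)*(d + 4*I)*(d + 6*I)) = d + 4*I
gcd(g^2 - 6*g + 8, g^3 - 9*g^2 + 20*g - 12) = g - 2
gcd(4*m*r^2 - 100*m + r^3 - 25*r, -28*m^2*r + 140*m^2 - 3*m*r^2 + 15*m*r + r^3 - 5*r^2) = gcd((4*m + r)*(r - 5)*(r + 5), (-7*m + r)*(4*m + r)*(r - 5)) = 4*m*r - 20*m + r^2 - 5*r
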